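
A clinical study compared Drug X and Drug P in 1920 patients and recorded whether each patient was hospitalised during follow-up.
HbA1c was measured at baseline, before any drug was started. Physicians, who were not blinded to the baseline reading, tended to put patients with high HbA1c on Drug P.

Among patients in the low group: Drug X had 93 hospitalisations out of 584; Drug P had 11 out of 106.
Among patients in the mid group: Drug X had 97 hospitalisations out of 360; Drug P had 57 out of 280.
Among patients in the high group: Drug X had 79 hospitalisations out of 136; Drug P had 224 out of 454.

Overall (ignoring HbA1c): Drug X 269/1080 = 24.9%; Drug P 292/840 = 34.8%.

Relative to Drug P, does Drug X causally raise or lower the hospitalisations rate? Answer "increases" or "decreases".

HbA1c is set before the drug has any effect — it is not caused by the drug — and it independently drives the outcome. That makes it a confounder, so the causal comparison is within HbA1c levels.
Within each level — low: 15.9% vs 10.4%; mid: 26.9% vs 20.4%; high: 58.1% vs 49.3% — Drug P is lower every time.

increases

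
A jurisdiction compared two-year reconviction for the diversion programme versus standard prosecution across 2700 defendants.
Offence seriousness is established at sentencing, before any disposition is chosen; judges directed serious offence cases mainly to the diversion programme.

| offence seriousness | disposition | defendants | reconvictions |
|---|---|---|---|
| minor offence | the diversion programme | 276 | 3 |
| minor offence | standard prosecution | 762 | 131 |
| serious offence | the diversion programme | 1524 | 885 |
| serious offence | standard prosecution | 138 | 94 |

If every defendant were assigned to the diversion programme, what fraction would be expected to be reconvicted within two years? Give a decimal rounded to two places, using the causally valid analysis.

The imbalance in offence seriousness arose from how defendants were allocated, not from anything the disposition did; and offence seriousness independently affects the outcome. The pooled gap is confounded — condition on offence seriousness.
Standardising the diversion programme to the population offence seriousness mix: 0.384·3/276 + 0.616·885/1524 = 0.362.

0.36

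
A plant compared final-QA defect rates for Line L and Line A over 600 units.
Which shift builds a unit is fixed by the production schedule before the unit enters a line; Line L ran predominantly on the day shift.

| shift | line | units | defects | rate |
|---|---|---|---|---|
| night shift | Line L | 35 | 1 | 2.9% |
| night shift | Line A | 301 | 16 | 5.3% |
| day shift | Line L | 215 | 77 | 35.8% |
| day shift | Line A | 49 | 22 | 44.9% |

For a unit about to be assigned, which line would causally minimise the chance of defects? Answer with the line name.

Shift satisfies the back-door criterion: it is not a descendant of the line, and it blocks the spurious path from line to outcome. Adjusting for it (i.e., using the within-shift rates) gives the causal effect.
Within each level — night shift: 2.9% vs 5.3%; day shift: 35.8% vs 44.9% — Line L is lower every time.

Line L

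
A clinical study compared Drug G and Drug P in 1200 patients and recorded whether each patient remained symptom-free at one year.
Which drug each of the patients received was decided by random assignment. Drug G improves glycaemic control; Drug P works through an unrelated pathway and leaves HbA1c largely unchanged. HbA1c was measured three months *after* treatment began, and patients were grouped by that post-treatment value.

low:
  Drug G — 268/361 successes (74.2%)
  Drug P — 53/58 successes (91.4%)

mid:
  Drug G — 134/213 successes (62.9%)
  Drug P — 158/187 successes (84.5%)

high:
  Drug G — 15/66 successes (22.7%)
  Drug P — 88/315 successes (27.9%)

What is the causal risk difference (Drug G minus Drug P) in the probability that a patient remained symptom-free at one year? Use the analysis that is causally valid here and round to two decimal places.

Within every HbA1c level Drug P has the higher rate, yet pooled Drug G does — Simpson's reversal.
HbA1c here is a post-treatment variable shaped by the drug; conditioning on it would introduce bias rather than remove it. The overall comparison is the causal one.
The causal difference is the pooled difference: 0.652 − 0.534 = +0.118.

+0.12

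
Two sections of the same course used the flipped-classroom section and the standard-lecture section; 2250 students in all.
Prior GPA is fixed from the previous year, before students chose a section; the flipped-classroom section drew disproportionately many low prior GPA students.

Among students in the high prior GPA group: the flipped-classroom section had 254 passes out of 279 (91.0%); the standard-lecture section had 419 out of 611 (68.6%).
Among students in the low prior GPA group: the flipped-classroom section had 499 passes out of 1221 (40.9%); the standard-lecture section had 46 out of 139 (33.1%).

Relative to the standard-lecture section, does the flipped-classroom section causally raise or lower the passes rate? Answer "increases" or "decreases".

The prior GPA band-specific comparison favours the flipped-classroom section throughout, but the pooled figures favour the standard-lecture section. The question is whether to condition on prior GPA band.
Prior GPA band differs across teaching methods for reasons unrelated to any effect of the teaching method itself, and it separately predicts the outcome — a classic confounder. We must compare within prior GPA band levels.
Within each level — high prior GPA: 91.0% vs 68.6%; low prior GPA: 40.9% vs 33.1% — the flipped-classroom section is higher every time.

increases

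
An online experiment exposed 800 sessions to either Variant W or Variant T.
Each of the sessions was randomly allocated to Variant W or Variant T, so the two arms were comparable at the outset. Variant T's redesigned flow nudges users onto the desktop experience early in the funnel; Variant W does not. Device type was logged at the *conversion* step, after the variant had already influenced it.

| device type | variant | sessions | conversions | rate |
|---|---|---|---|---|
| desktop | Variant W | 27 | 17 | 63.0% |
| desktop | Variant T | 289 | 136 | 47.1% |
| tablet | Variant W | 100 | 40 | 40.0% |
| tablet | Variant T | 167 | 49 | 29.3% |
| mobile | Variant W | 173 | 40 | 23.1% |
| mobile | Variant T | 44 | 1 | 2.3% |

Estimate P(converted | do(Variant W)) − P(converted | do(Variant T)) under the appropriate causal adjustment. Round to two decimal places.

Device type here is a post-treatment variable shaped by the variant; conditioning on it would introduce bias rather than remove it. The overall comparison is the causal one.
The causal difference is the pooled difference: 0.323 − 0.372 = -0.049.

-0.05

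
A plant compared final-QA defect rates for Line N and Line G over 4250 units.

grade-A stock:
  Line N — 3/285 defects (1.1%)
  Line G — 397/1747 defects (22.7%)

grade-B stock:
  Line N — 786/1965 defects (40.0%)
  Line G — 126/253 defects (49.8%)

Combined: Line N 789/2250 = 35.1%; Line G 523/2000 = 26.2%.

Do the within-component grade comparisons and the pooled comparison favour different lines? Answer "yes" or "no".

Within each component grade level (grade-A stock 1.1% vs 22.7%; grade-B stock 40.0% vs 49.8%), Line N has the lower rate every time. Pooled: 35.1% vs 26.2% — Line G has the lower rate overall. The two comparisons disagree.

yes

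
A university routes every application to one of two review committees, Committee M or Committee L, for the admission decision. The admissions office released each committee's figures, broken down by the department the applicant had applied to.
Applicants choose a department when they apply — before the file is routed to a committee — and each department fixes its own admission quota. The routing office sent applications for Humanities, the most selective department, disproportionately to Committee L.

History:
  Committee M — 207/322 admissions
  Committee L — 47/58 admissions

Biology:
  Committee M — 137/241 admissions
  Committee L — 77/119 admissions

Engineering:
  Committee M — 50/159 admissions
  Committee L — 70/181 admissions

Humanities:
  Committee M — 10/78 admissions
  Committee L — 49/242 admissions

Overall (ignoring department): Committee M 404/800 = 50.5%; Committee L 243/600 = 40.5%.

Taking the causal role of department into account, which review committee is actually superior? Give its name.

Committee L

The department-specific comparison favours Committee L throughout, but the pooled figures favour Committee M. The question is whether to condition on department.
Department is set before the review committee has any effect — it is not caused by the review committee — and it independently drives the outcome. That makes it a confounder, so the causal comparison is within department levels.
Within each level — History: 64.3% vs 81.0%; Biology: 56.8% vs 64.7%; Engineering: 31.4% vs 38.7%; Humanities: 12.8% vs 20.2% — Committee L is higher every time.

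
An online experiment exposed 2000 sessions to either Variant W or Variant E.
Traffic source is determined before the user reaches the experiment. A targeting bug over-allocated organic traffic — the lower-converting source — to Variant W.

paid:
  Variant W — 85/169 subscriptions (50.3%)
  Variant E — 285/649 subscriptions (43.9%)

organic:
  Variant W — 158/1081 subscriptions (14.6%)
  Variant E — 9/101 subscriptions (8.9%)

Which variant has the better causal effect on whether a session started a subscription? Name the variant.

Variant W is higher inside every traffic source stratum but Variant E is higher in aggregate. Whether to stratify depends on how traffic source relates to the variant.
Traffic source is set before the variant has any effect — it is not caused by the variant — and it independently drives the outcome. That makes it a confounder, so the causal comparison is within traffic source levels.
Within each level — paid: 50.3% vs 43.9%; organic: 14.6% vs 8.9% — Variant W is higher every time.

Variant W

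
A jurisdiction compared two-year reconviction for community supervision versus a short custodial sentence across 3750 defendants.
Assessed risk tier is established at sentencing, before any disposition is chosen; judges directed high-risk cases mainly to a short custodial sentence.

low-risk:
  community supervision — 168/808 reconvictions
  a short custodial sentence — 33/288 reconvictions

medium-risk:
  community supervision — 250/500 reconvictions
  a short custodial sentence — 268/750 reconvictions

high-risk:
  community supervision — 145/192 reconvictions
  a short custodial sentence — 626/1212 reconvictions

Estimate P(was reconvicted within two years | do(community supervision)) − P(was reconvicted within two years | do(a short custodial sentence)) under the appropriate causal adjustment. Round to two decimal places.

+0.16

Within every assessed risk tier level a short custodial sentence has the lower rate, yet pooled community supervision does — Simpson's reversal.
Since assessed risk tier is a pre-existing factor (not a product of the disposition) and it affects the outcome on its own, it is a confounder. The stratified rates, not the pooled rate, identify the causal effect.
Adjusting over the population distribution of assessed risk tier: 0.292·(0.208−0.115) + 0.333·(0.500−0.357) + 0.374·(0.755−0.517) = +0.164.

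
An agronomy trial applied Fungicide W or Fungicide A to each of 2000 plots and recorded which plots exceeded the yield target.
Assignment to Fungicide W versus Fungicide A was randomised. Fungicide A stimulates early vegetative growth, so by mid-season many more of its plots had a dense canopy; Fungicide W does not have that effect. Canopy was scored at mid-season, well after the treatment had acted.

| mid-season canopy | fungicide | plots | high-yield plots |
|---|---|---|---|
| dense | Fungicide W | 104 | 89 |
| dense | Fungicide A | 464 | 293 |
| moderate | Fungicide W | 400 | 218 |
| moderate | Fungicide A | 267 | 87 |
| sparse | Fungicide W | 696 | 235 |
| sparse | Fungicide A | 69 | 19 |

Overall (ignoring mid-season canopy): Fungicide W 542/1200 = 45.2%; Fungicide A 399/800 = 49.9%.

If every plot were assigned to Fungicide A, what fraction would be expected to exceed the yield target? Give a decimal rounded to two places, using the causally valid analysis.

The mid-season canopy-specific comparison favours Fungicide W throughout, but the pooled figures favour Fungicide A. The question is whether to condition on mid-season canopy.
Stratifying would compare fungicides among plots the fungicides themselves sorted into mid-season canopy groups — a form of selection on an intermediate. The unconditioned pooled rates give the total causal effect.
So P(outcome | do(Fungicide A)) is just the pooled rate for Fungicide A: 399/800 = 0.499.

0.50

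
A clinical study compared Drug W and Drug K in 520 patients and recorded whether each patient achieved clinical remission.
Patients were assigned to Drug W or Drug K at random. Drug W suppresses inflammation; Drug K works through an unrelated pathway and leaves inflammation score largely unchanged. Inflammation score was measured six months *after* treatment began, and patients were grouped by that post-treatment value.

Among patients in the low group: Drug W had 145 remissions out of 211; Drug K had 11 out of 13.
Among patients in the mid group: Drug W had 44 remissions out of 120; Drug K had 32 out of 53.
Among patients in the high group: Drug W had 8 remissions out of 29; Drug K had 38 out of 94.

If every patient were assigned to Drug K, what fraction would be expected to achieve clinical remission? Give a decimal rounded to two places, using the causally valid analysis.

Within every inflammation score level Drug K has the higher rate, yet pooled Drug W does — Simpson's reversal.
Inflammation score is recorded after the drug and is itself shifted by it — it sits on the causal path from drug to outcome. Conditioning on a mediator would strip out part of the effect we want; the pooled comparison gives the total causal effect.
So P(outcome | do(Drug K)) is just the pooled rate for Drug K: 81/160 = 0.506.

0.51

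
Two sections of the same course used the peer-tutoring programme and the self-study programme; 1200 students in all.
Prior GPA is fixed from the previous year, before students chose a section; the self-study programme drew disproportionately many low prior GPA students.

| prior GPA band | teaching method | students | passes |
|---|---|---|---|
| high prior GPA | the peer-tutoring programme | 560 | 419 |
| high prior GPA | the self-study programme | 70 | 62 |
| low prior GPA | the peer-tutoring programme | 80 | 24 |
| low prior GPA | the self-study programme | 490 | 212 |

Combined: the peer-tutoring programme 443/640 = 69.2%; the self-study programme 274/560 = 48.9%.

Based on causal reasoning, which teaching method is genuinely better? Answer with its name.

Within every prior GPA band level the self-study programme has the higher rate, yet pooled the peer-tutoring programme does — Simpson's reversal.
Prior GPA band differs across teaching methods for reasons unrelated to any effect of the teaching method itself, and it separately predicts the outcome — a classic confounder. We must compare within prior GPA band levels.
Within each level — high prior GPA: 74.8% vs 88.6%; low prior GPA: 30.0% vs 43.3% — the self-study programme is higher every time.

the self-study programme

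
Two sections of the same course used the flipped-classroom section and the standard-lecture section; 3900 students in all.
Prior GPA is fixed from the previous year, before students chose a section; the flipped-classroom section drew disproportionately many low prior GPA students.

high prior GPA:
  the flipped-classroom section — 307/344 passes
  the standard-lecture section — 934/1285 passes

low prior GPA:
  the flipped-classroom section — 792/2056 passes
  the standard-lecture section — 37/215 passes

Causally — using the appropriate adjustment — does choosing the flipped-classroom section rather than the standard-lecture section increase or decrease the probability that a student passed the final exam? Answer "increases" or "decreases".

increases

The stratified and pooled comparisons disagree (the flipped-classroom section wins within each prior GPA band; the standard-lecture section wins overall), so the answer turns on the causal role of prior GPA band.
Prior GPA band differs across teaching methods for reasons unrelated to any effect of the teaching method itself, and it separately predicts the outcome — a classic confounder. We must compare within prior GPA band levels.
Within each level — high prior GPA: 89.2% vs 72.7%; low prior GPA: 38.5% vs 17.2% — the flipped-classroom section is higher every time.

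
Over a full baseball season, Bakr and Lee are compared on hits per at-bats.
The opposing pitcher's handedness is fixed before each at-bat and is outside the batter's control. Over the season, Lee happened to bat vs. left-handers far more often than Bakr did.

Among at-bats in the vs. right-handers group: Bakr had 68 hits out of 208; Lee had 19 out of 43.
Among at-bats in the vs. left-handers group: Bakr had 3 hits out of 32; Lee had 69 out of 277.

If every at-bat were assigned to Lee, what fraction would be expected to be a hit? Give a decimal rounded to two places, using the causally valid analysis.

Pitcher handedness is set before the player has any effect — it is not caused by the player — and it independently drives the outcome. That makes it a confounder, so the causal comparison is within pitcher handedness levels.
Standardising Lee to the population pitcher handedness mix: 0.448·19/43 + 0.552·69/277 = 0.335.

0.34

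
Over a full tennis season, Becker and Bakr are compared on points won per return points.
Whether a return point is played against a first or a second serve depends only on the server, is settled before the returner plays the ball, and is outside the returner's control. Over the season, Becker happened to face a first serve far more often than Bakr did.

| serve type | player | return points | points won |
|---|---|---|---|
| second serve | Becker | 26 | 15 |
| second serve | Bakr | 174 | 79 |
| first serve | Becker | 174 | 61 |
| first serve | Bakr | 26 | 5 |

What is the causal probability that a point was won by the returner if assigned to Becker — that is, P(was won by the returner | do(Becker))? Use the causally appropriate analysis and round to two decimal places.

Becker is higher inside every serve type stratum but Bakr is higher in aggregate. Whether to stratify depends on how serve type relates to the player.
Since serve type is a pre-existing factor (not a product of the player) and it affects the outcome on its own, it is a confounder. The stratified rates, not the pooled rate, identify the causal effect.
Standardising Becker to the population serve type mix: 0.500·15/26 + 0.500·61/174 = 0.464.

0.46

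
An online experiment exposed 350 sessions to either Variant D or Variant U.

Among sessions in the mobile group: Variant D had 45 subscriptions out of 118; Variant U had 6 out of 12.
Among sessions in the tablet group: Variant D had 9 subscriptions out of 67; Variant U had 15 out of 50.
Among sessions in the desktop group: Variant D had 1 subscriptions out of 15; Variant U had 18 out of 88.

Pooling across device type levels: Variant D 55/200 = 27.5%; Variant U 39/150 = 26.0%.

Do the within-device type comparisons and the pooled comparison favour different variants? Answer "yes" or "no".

yes

Within each device type level (mobile 38.1% vs 50.0%; tablet 13.4% vs 30.0%; desktop 6.7% vs 20.5%), Variant U has the higher rate every time. Pooled: 27.5% vs 26.0% — Variant D has the higher rate overall. The two comparisons disagree.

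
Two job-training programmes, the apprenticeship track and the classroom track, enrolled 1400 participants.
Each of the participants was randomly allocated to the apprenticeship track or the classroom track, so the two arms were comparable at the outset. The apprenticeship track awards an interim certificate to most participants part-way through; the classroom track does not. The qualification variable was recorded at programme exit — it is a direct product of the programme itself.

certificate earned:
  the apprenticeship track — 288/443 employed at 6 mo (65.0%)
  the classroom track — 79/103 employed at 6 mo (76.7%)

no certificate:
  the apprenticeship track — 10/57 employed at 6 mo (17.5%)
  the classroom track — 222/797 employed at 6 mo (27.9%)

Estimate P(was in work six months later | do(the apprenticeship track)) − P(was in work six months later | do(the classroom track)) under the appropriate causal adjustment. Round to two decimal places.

+0.26

The qualification attained during the programme-specific comparison favours the classroom track throughout, but the pooled figures favour the apprenticeship track. The question is whether to condition on qualification attained during the programme.
Stratifying would compare programmes among participants the programmes themselves sorted into qualification attained during the programme groups — a form of selection on an intermediate. The unconditioned pooled rates give the total causal effect.
The causal difference is the pooled difference: 0.596 − 0.334 = +0.262.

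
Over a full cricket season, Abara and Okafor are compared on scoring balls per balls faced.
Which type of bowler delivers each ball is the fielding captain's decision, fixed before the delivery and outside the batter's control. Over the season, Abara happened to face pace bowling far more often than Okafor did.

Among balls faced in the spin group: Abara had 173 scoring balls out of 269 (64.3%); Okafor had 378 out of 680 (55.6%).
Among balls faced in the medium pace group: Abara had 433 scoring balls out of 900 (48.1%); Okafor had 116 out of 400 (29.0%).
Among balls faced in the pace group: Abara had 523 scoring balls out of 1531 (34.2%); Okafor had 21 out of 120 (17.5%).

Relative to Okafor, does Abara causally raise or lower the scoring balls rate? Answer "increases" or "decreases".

The bowling type-specific comparison favours Abara throughout, but the pooled figures favour Okafor. The question is whether to condition on bowling type.
The imbalance in bowling type arose from how balls faced were allocated, not from anything the player did; and bowling type independently affects the outcome. The pooled gap is confounded — condition on bowling type.
Within each level — spin: 64.3% vs 55.6%; medium pace: 48.1% vs 29.0%; pace: 34.2% vs 17.5% — Abara is higher every time.

increases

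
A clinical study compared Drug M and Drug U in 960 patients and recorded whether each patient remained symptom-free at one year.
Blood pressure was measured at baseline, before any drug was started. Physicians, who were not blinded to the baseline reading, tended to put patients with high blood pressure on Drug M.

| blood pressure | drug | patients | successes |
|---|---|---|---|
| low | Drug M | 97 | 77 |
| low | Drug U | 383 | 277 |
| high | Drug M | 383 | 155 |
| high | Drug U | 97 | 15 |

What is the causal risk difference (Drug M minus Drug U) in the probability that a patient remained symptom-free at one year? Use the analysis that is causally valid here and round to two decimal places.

+0.16

The stratified and pooled comparisons disagree (Drug M wins within each blood pressure; Drug U wins overall), so the answer turns on the causal role of blood pressure.
Blood pressure is set before the drug has any effect — it is not caused by the drug — and it independently drives the outcome. That makes it a confounder, so the causal comparison is within blood pressure levels.
Adjusting over the population distribution of blood pressure: 0.500·(0.794−0.723) + 0.500·(0.405−0.155) = +0.160.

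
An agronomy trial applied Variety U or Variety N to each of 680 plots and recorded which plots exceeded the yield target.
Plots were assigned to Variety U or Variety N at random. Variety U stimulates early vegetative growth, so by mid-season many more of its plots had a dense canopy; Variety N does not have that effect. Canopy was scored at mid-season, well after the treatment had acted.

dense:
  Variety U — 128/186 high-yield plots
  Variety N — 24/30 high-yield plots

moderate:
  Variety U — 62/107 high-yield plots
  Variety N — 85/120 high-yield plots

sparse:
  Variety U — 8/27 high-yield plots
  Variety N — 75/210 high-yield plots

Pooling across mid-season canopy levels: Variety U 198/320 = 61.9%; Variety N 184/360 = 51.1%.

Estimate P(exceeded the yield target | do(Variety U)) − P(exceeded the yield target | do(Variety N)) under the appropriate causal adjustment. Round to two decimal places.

+0.11

The stratified and pooled comparisons disagree (Variety N wins within each mid-season canopy; Variety U wins overall), so the answer turns on the causal role of mid-season canopy.
Mid-season canopy lies on the pathway variety → mid-season canopy → outcome, so adjusting for it blocks the indirect effect. For the total causal effect of variety, use the unadjusted pooled rates.
The causal difference is the pooled difference: 0.619 − 0.511 = +0.108.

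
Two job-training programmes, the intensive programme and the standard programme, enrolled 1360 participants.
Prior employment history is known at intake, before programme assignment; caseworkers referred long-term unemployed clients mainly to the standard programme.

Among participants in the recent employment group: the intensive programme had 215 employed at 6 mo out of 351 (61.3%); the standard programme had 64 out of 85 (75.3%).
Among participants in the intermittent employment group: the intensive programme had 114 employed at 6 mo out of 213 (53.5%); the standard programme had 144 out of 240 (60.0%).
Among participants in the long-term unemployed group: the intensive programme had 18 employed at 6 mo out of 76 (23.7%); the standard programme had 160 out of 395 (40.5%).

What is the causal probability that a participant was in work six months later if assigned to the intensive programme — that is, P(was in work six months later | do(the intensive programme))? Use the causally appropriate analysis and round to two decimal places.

The prior employment history-specific comparison favours the standard programme throughout, but the pooled figures favour the intensive programme. The question is whether to condition on prior employment history.
Here prior employment history is a common cause — it drives both which programme a case falls under and the outcome. The crude comparison mixes populations; the stratum-specific rates are the causally relevant ones.
Standardising the intensive programme to the population prior employment history mix: 0.321·215/351 + 0.333·114/213 + 0.346·18/76 = 0.457.

0.46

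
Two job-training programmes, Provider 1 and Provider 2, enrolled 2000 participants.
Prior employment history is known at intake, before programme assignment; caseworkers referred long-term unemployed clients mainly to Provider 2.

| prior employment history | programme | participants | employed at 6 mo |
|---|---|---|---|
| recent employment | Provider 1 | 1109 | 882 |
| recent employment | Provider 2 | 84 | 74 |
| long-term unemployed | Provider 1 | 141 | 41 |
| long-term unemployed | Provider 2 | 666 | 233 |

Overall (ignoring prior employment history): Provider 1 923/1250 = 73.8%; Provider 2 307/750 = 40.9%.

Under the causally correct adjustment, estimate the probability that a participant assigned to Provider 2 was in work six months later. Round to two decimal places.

Here prior employment history is a common cause — it drives both which programme a case falls under and the outcome. The crude comparison mixes populations; the stratum-specific rates are the causally relevant ones.
Standardising Provider 2 to the population prior employment history mix: 0.597·74/84 + 0.404·233/666 = 0.667.

0.67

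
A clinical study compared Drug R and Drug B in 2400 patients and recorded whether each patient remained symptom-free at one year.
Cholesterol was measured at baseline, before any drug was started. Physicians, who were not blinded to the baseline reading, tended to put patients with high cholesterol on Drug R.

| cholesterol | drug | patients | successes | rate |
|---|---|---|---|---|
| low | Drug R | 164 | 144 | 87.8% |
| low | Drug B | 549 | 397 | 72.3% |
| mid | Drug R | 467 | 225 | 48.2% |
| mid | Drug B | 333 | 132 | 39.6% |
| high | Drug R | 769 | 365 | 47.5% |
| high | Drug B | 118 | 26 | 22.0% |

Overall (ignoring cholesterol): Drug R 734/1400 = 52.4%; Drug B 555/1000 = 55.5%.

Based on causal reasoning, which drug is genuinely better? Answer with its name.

Drug R

Here cholesterol is a common cause — it drives both which drug a case falls under and the outcome. The crude comparison mixes populations; the stratum-specific rates are the causally relevant ones.
Within each level — low: 87.8% vs 72.3%; mid: 48.2% vs 39.6%; high: 47.5% vs 22.0% — Drug R is higher every time.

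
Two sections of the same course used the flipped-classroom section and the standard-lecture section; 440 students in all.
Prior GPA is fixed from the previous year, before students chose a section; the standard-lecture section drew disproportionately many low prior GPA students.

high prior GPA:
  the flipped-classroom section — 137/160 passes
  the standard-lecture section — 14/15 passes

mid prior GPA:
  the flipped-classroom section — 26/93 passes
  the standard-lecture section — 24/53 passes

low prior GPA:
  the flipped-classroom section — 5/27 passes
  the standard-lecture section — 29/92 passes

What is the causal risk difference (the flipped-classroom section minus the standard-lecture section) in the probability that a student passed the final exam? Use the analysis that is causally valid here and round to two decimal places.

-0.12

Within every prior GPA band level the standard-lecture section has the higher rate, yet pooled the flipped-classroom section does — Simpson's reversal.
Prior GPA band differs across teaching methods for reasons unrelated to any effect of the teaching method itself, and it separately predicts the outcome — a classic confounder. We must compare within prior GPA band levels.
Adjusting over the population distribution of prior GPA band: 0.398·(0.856−0.933) + 0.332·(0.280−0.453) + 0.270·(0.185−0.315) = -0.123.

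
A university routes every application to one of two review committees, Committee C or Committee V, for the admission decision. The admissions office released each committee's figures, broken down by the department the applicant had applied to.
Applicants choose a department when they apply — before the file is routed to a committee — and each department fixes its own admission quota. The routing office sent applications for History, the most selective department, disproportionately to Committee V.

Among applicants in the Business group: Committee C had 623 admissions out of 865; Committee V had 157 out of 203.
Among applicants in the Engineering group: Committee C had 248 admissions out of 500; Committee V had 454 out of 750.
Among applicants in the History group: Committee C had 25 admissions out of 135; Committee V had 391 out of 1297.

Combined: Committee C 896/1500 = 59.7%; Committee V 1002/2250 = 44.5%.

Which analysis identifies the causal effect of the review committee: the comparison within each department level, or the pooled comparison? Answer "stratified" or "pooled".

stratified

The imbalance in department arose from how applicants were allocated, not from anything the review committee did; and department independently affects the outcome. The pooled gap is confounded — condition on department.
Within each level — Business: 72.0% vs 77.3%; Engineering: 49.6% vs 60.5%; History: 18.5% vs 30.1% — Committee V is higher every time.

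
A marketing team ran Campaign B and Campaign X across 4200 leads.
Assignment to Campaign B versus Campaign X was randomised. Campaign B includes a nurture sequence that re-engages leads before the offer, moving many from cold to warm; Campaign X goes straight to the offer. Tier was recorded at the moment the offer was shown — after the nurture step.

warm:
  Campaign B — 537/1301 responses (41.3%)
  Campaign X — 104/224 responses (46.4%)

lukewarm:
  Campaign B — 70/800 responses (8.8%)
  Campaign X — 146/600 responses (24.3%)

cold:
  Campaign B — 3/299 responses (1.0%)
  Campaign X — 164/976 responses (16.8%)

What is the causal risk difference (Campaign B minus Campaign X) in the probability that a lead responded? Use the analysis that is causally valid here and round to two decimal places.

+0.02

Engagement tier here is a post-treatment variable shaped by the campaign; conditioning on it would introduce bias rather than remove it. The overall comparison is the causal one.
The causal difference is the pooled difference: 0.254 − 0.230 = +0.024.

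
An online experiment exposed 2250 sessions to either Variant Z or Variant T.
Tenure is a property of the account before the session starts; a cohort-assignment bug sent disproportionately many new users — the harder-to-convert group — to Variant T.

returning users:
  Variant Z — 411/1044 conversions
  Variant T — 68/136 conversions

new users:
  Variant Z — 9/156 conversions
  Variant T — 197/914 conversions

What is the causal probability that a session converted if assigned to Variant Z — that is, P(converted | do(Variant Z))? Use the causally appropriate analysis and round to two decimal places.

0.23

Within every user tenure level Variant T has the higher rate, yet pooled Variant Z does — Simpson's reversal.
Here user tenure is a common cause — it drives both which variant a case falls under and the outcome. The crude comparison mixes populations; the stratum-specific rates are the causally relevant ones.
Standardising Variant Z to the population user tenure mix: 0.524·411/1044 + 0.476·9/156 = 0.234.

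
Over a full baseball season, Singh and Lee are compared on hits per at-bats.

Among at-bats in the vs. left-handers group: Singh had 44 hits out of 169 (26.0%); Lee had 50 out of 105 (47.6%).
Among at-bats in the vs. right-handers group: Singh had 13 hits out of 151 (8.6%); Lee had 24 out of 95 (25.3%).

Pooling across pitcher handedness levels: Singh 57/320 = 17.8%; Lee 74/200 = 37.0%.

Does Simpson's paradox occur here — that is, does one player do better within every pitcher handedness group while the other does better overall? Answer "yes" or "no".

Within each pitcher handedness level (vs. left-handers 26.0% vs 47.6%; vs. right-handers 8.6% vs 25.3%), Lee has the higher rate every time. Pooled: 17.8% vs 37.0% — Lee has the higher rate overall. They agree.

no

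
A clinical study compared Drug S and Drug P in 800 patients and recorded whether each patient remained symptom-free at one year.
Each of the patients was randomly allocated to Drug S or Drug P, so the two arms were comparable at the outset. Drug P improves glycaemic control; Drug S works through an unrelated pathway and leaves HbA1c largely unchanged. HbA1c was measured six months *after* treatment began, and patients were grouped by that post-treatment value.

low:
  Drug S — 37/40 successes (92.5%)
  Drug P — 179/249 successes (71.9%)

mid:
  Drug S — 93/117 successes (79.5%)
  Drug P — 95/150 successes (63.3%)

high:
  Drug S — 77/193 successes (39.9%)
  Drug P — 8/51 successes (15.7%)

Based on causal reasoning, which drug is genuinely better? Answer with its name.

The stratified and pooled comparisons disagree (Drug S wins within each HbA1c; Drug P wins overall), so the answer turns on the causal role of HbA1c.
HbA1c is downstream of the drug. One should not condition on a consequence of treatment, so the overall rates are the right comparison.
Pooled: Drug S 59.1% vs Drug P 62.7%; Drug P is higher overall.

Drug P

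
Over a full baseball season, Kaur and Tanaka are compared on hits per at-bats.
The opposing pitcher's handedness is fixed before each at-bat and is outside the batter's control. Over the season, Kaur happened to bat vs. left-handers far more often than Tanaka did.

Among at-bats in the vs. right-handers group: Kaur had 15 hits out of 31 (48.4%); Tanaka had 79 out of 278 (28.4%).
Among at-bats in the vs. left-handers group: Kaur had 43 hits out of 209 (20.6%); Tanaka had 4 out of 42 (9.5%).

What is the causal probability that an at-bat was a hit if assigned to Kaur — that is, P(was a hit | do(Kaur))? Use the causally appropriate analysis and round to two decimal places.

0.36

Pitcher handedness satisfies the back-door criterion: it is not a descendant of the player, and it blocks the spurious path from player to outcome. Adjusting for it (i.e., using the within-pitcher handedness rates) gives the causal effect.
Standardising Kaur to the population pitcher handedness mix: 0.552·15/31 + 0.448·43/209 = 0.359.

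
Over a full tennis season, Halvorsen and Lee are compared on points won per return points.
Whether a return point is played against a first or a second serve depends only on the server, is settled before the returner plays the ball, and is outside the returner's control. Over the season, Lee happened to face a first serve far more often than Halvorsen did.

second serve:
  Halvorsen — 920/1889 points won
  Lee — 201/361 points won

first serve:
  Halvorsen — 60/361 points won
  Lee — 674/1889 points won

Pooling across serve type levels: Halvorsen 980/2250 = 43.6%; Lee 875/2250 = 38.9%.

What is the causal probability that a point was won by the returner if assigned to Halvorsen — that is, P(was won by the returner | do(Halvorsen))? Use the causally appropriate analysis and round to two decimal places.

0.33

The imbalance in serve type arose from how return points were allocated, not from anything the player did; and serve type independently affects the outcome. The pooled gap is confounded — condition on serve type.
Standardising Halvorsen to the population serve type mix: 0.500·920/1889 + 0.500·60/361 = 0.327.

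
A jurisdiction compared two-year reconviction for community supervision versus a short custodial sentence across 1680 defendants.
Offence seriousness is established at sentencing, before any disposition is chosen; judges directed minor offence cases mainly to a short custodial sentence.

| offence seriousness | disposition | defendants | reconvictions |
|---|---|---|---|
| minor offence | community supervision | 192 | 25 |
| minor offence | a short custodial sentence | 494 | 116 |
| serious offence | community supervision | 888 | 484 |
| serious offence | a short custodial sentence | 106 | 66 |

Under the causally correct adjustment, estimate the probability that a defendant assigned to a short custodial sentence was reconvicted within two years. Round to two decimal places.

0.46

Within every offence seriousness level community supervision has the lower rate, yet pooled a short custodial sentence does — Simpson's reversal.
Nothing the disposition does changes offence seriousness; the imbalance is an allocation artefact. With offence seriousness also predicting the outcome, the pooled figure is confounded, and the within-stratum comparison is the causal one.
Standardising a short custodial sentence to the population offence seriousness mix: 0.408·116/494 + 0.592·66/106 = 0.464.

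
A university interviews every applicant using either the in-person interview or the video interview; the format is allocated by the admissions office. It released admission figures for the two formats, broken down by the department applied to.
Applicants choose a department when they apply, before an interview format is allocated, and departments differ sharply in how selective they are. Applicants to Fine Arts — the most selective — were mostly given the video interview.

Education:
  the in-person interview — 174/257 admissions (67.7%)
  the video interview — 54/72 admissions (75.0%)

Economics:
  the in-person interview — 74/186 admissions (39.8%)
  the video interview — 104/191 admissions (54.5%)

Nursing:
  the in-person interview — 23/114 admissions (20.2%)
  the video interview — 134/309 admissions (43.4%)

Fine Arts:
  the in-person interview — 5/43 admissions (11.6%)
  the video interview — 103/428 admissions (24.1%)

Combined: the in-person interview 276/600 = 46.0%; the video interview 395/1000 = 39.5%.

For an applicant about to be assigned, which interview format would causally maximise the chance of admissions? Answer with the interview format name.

the video interview is higher inside every department stratum but the in-person interview is higher in aggregate. Whether to stratify depends on how department relates to the interview format.
Department differs across interview formats for reasons unrelated to any effect of the interview format itself, and it separately predicts the outcome — a classic confounder. We must compare within department levels.
Within each level — Education: 67.7% vs 75.0%; Economics: 39.8% vs 54.5%; Nursing: 20.2% vs 43.4%; Fine Arts: 11.6% vs 24.1% — the video interview is higher every time.

the video interview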